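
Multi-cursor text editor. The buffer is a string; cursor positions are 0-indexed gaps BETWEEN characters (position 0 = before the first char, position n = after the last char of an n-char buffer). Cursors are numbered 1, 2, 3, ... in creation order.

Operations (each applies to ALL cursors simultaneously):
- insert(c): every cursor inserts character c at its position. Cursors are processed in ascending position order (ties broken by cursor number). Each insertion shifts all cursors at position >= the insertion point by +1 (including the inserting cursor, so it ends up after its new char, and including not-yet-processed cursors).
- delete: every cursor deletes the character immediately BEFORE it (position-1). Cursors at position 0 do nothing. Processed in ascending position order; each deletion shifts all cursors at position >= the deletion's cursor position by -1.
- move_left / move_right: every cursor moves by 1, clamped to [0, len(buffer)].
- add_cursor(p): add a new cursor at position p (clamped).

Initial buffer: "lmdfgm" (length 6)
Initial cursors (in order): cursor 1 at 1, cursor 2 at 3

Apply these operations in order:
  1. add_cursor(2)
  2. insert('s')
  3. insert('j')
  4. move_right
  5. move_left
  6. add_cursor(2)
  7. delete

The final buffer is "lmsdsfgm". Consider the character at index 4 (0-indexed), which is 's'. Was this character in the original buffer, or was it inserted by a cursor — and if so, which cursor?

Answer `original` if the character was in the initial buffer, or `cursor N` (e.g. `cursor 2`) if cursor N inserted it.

Answer: cursor 2

Derivation:
After op 1 (add_cursor(2)): buffer="lmdfgm" (len 6), cursors c1@1 c3@2 c2@3, authorship ......
After op 2 (insert('s')): buffer="lsmsdsfgm" (len 9), cursors c1@2 c3@4 c2@6, authorship .1.3.2...
After op 3 (insert('j')): buffer="lsjmsjdsjfgm" (len 12), cursors c1@3 c3@6 c2@9, authorship .11.33.22...
After op 4 (move_right): buffer="lsjmsjdsjfgm" (len 12), cursors c1@4 c3@7 c2@10, authorship .11.33.22...
After op 5 (move_left): buffer="lsjmsjdsjfgm" (len 12), cursors c1@3 c3@6 c2@9, authorship .11.33.22...
After op 6 (add_cursor(2)): buffer="lsjmsjdsjfgm" (len 12), cursors c4@2 c1@3 c3@6 c2@9, authorship .11.33.22...
After op 7 (delete): buffer="lmsdsfgm" (len 8), cursors c1@1 c4@1 c3@3 c2@5, authorship ..3.2...
Authorship (.=original, N=cursor N): . . 3 . 2 . . .
Index 4: author = 2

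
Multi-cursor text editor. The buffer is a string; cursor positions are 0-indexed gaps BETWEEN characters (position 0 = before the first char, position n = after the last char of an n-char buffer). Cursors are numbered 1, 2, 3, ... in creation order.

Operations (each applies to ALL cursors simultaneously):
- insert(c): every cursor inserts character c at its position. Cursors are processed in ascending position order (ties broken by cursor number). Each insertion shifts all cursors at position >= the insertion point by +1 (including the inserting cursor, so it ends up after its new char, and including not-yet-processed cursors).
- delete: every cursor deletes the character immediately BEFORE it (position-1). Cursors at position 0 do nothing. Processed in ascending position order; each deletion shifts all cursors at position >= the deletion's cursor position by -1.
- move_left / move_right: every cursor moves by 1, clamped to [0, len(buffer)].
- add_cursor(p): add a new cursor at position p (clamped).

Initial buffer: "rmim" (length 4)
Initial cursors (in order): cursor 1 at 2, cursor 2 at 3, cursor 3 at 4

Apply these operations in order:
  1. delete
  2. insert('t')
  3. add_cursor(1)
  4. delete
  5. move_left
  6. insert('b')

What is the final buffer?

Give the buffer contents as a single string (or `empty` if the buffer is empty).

Answer: bbbb

Derivation:
After op 1 (delete): buffer="r" (len 1), cursors c1@1 c2@1 c3@1, authorship .
After op 2 (insert('t')): buffer="rttt" (len 4), cursors c1@4 c2@4 c3@4, authorship .123
After op 3 (add_cursor(1)): buffer="rttt" (len 4), cursors c4@1 c1@4 c2@4 c3@4, authorship .123
After op 4 (delete): buffer="" (len 0), cursors c1@0 c2@0 c3@0 c4@0, authorship 
After op 5 (move_left): buffer="" (len 0), cursors c1@0 c2@0 c3@0 c4@0, authorship 
After op 6 (insert('b')): buffer="bbbb" (len 4), cursors c1@4 c2@4 c3@4 c4@4, authorship 1234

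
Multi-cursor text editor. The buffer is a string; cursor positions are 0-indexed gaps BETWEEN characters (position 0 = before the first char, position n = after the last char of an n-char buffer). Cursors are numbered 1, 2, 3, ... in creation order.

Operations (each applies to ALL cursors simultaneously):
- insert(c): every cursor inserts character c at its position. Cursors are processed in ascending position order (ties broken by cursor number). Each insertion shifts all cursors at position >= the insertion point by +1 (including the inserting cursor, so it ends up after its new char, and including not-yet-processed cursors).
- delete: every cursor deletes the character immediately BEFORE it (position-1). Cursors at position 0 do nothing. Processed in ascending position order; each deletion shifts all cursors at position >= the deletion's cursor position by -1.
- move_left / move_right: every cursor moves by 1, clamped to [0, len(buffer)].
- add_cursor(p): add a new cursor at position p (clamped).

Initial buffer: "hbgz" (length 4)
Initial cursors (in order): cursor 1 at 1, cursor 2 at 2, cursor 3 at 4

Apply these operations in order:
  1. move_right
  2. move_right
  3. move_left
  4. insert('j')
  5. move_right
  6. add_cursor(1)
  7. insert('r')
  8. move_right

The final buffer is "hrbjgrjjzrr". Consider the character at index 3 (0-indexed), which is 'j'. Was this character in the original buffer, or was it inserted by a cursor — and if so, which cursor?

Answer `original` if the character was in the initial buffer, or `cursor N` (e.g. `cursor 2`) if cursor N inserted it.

After op 1 (move_right): buffer="hbgz" (len 4), cursors c1@2 c2@3 c3@4, authorship ....
After op 2 (move_right): buffer="hbgz" (len 4), cursors c1@3 c2@4 c3@4, authorship ....
After op 3 (move_left): buffer="hbgz" (len 4), cursors c1@2 c2@3 c3@3, authorship ....
After op 4 (insert('j')): buffer="hbjgjjz" (len 7), cursors c1@3 c2@6 c3@6, authorship ..1.23.
After op 5 (move_right): buffer="hbjgjjz" (len 7), cursors c1@4 c2@7 c3@7, authorship ..1.23.
After op 6 (add_cursor(1)): buffer="hbjgjjz" (len 7), cursors c4@1 c1@4 c2@7 c3@7, authorship ..1.23.
After op 7 (insert('r')): buffer="hrbjgrjjzrr" (len 11), cursors c4@2 c1@6 c2@11 c3@11, authorship .4.1.123.23
After op 8 (move_right): buffer="hrbjgrjjzrr" (len 11), cursors c4@3 c1@7 c2@11 c3@11, authorship .4.1.123.23
Authorship (.=original, N=cursor N): . 4 . 1 . 1 2 3 . 2 3
Index 3: author = 1

Answer: cursor 1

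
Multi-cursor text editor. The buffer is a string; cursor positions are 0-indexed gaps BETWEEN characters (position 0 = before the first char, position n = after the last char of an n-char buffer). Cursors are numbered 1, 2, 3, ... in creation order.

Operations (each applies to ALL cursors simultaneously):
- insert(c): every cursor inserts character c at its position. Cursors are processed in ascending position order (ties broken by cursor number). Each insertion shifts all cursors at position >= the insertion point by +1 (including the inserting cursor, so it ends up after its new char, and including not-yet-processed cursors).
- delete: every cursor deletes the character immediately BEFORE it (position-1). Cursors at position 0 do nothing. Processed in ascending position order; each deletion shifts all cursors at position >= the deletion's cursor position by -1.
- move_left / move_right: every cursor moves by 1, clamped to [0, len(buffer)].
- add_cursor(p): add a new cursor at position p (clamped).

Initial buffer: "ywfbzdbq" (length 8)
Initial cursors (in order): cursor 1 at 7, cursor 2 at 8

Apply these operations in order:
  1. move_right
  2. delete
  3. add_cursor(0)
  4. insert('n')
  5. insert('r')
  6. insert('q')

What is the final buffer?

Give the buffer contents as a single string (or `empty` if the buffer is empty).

After op 1 (move_right): buffer="ywfbzdbq" (len 8), cursors c1@8 c2@8, authorship ........
After op 2 (delete): buffer="ywfbzd" (len 6), cursors c1@6 c2@6, authorship ......
After op 3 (add_cursor(0)): buffer="ywfbzd" (len 6), cursors c3@0 c1@6 c2@6, authorship ......
After op 4 (insert('n')): buffer="nywfbzdnn" (len 9), cursors c3@1 c1@9 c2@9, authorship 3......12
After op 5 (insert('r')): buffer="nrywfbzdnnrr" (len 12), cursors c3@2 c1@12 c2@12, authorship 33......1212
After op 6 (insert('q')): buffer="nrqywfbzdnnrrqq" (len 15), cursors c3@3 c1@15 c2@15, authorship 333......121212

Answer: nrqywfbzdnnrrqq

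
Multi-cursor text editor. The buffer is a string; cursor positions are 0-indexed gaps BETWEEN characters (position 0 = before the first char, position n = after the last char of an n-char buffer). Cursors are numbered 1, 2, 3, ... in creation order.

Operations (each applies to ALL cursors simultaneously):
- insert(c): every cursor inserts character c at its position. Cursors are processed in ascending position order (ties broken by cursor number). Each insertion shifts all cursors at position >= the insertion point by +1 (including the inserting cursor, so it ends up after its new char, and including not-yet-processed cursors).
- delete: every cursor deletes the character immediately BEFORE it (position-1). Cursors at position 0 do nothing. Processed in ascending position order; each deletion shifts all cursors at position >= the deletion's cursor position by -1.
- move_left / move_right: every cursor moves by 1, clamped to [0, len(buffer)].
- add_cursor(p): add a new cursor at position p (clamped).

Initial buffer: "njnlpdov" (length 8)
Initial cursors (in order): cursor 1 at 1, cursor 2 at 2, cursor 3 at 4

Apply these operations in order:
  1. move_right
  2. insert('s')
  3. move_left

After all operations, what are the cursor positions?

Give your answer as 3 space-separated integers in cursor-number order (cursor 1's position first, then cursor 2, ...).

Answer: 2 4 7

Derivation:
After op 1 (move_right): buffer="njnlpdov" (len 8), cursors c1@2 c2@3 c3@5, authorship ........
After op 2 (insert('s')): buffer="njsnslpsdov" (len 11), cursors c1@3 c2@5 c3@8, authorship ..1.2..3...
After op 3 (move_left): buffer="njsnslpsdov" (len 11), cursors c1@2 c2@4 c3@7, authorship ..1.2..3...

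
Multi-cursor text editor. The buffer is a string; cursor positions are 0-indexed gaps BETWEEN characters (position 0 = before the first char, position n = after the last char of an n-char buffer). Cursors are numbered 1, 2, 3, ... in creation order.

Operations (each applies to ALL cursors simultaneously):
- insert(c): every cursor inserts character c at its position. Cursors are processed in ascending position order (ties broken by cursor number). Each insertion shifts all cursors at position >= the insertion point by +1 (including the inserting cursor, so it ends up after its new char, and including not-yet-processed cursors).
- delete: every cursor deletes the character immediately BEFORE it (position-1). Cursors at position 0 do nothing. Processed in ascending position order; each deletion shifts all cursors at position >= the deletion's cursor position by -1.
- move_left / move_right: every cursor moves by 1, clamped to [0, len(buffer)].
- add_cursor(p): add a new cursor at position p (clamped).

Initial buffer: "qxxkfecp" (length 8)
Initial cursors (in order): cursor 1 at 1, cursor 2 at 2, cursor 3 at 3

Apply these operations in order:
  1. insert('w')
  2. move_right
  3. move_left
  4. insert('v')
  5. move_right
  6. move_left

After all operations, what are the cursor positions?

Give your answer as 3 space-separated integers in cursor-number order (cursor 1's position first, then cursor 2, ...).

After op 1 (insert('w')): buffer="qwxwxwkfecp" (len 11), cursors c1@2 c2@4 c3@6, authorship .1.2.3.....
After op 2 (move_right): buffer="qwxwxwkfecp" (len 11), cursors c1@3 c2@5 c3@7, authorship .1.2.3.....
After op 3 (move_left): buffer="qwxwxwkfecp" (len 11), cursors c1@2 c2@4 c3@6, authorship .1.2.3.....
After op 4 (insert('v')): buffer="qwvxwvxwvkfecp" (len 14), cursors c1@3 c2@6 c3@9, authorship .11.22.33.....
After op 5 (move_right): buffer="qwvxwvxwvkfecp" (len 14), cursors c1@4 c2@7 c3@10, authorship .11.22.33.....
After op 6 (move_left): buffer="qwvxwvxwvkfecp" (len 14), cursors c1@3 c2@6 c3@9, authorship .11.22.33.....

Answer: 3 6 9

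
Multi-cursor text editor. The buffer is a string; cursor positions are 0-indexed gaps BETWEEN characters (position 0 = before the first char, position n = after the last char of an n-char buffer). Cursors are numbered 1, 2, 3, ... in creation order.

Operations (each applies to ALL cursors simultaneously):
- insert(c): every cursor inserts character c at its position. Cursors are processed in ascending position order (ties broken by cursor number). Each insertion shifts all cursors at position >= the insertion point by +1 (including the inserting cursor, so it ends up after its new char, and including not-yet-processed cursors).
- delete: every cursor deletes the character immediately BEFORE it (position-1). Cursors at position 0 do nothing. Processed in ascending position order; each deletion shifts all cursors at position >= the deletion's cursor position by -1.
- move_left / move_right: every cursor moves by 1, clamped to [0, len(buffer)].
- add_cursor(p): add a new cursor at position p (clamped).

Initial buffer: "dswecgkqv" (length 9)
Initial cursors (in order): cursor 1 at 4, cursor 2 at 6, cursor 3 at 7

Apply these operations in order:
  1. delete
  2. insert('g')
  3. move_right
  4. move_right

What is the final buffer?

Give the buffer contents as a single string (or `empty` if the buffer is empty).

Answer: dswgcggqv

Derivation:
After op 1 (delete): buffer="dswcqv" (len 6), cursors c1@3 c2@4 c3@4, authorship ......
After op 2 (insert('g')): buffer="dswgcggqv" (len 9), cursors c1@4 c2@7 c3@7, authorship ...1.23..
After op 3 (move_right): buffer="dswgcggqv" (len 9), cursors c1@5 c2@8 c3@8, authorship ...1.23..
After op 4 (move_right): buffer="dswgcggqv" (len 9), cursors c1@6 c2@9 c3@9, authorship ...1.23..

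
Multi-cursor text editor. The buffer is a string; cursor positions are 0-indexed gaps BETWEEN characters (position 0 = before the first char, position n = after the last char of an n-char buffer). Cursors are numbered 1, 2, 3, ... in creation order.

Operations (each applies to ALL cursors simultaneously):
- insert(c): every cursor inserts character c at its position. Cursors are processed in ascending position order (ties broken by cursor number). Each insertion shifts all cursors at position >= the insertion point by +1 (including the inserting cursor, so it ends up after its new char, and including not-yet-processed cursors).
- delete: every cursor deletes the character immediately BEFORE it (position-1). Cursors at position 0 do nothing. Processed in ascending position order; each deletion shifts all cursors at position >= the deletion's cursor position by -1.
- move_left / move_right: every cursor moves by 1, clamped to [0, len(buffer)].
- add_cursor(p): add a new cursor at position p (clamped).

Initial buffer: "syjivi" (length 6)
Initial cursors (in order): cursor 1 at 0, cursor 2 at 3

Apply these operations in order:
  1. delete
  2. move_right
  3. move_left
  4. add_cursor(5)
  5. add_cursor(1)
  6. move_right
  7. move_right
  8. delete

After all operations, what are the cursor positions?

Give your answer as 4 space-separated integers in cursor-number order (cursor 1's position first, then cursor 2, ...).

Answer: 1 1 1 1

Derivation:
After op 1 (delete): buffer="syivi" (len 5), cursors c1@0 c2@2, authorship .....
After op 2 (move_right): buffer="syivi" (len 5), cursors c1@1 c2@3, authorship .....
After op 3 (move_left): buffer="syivi" (len 5), cursors c1@0 c2@2, authorship .....
After op 4 (add_cursor(5)): buffer="syivi" (len 5), cursors c1@0 c2@2 c3@5, authorship .....
After op 5 (add_cursor(1)): buffer="syivi" (len 5), cursors c1@0 c4@1 c2@2 c3@5, authorship .....
After op 6 (move_right): buffer="syivi" (len 5), cursors c1@1 c4@2 c2@3 c3@5, authorship .....
After op 7 (move_right): buffer="syivi" (len 5), cursors c1@2 c4@3 c2@4 c3@5, authorship .....
After op 8 (delete): buffer="s" (len 1), cursors c1@1 c2@1 c3@1 c4@1, authorship .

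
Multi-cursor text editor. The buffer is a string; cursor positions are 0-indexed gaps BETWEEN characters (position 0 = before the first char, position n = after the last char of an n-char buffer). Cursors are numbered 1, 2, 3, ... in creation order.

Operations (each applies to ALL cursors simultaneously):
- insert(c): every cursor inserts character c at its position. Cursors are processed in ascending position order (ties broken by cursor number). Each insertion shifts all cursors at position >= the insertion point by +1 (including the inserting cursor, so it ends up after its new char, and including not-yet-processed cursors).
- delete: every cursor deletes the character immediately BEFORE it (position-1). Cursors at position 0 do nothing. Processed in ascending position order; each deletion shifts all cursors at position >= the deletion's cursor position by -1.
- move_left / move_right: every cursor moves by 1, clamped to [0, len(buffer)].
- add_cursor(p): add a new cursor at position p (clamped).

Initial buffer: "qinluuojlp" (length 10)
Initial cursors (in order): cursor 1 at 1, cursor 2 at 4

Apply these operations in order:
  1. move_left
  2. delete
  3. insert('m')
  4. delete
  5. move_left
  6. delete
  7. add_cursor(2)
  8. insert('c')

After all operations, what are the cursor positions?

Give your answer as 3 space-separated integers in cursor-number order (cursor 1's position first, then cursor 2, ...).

Answer: 2 2 5

Derivation:
After op 1 (move_left): buffer="qinluuojlp" (len 10), cursors c1@0 c2@3, authorship ..........
After op 2 (delete): buffer="qiluuojlp" (len 9), cursors c1@0 c2@2, authorship .........
After op 3 (insert('m')): buffer="mqimluuojlp" (len 11), cursors c1@1 c2@4, authorship 1..2.......
After op 4 (delete): buffer="qiluuojlp" (len 9), cursors c1@0 c2@2, authorship .........
After op 5 (move_left): buffer="qiluuojlp" (len 9), cursors c1@0 c2@1, authorship .........
After op 6 (delete): buffer="iluuojlp" (len 8), cursors c1@0 c2@0, authorship ........
After op 7 (add_cursor(2)): buffer="iluuojlp" (len 8), cursors c1@0 c2@0 c3@2, authorship ........
After op 8 (insert('c')): buffer="ccilcuuojlp" (len 11), cursors c1@2 c2@2 c3@5, authorship 12..3......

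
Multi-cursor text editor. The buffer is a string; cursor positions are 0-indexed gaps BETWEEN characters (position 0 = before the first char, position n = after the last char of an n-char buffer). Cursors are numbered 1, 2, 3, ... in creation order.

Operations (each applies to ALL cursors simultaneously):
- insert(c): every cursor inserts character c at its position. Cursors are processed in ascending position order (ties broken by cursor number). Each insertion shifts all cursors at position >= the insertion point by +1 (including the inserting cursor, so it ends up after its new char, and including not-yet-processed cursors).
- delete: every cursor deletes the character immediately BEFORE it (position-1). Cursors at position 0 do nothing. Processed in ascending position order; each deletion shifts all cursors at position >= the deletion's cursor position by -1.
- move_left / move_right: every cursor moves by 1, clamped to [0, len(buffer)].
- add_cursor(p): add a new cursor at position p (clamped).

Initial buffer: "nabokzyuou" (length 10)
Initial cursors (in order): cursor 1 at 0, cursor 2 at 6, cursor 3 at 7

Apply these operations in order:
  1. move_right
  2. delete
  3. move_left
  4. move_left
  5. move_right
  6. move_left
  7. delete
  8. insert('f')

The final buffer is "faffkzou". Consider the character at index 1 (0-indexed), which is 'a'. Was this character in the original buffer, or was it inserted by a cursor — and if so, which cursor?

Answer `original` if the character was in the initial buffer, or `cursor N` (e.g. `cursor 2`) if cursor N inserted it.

After op 1 (move_right): buffer="nabokzyuou" (len 10), cursors c1@1 c2@7 c3@8, authorship ..........
After op 2 (delete): buffer="abokzou" (len 7), cursors c1@0 c2@5 c3@5, authorship .......
After op 3 (move_left): buffer="abokzou" (len 7), cursors c1@0 c2@4 c3@4, authorship .......
After op 4 (move_left): buffer="abokzou" (len 7), cursors c1@0 c2@3 c3@3, authorship .......
After op 5 (move_right): buffer="abokzou" (len 7), cursors c1@1 c2@4 c3@4, authorship .......
After op 6 (move_left): buffer="abokzou" (len 7), cursors c1@0 c2@3 c3@3, authorship .......
After op 7 (delete): buffer="akzou" (len 5), cursors c1@0 c2@1 c3@1, authorship .....
After op 8 (insert('f')): buffer="faffkzou" (len 8), cursors c1@1 c2@4 c3@4, authorship 1.23....
Authorship (.=original, N=cursor N): 1 . 2 3 . . . .
Index 1: author = original

Answer: original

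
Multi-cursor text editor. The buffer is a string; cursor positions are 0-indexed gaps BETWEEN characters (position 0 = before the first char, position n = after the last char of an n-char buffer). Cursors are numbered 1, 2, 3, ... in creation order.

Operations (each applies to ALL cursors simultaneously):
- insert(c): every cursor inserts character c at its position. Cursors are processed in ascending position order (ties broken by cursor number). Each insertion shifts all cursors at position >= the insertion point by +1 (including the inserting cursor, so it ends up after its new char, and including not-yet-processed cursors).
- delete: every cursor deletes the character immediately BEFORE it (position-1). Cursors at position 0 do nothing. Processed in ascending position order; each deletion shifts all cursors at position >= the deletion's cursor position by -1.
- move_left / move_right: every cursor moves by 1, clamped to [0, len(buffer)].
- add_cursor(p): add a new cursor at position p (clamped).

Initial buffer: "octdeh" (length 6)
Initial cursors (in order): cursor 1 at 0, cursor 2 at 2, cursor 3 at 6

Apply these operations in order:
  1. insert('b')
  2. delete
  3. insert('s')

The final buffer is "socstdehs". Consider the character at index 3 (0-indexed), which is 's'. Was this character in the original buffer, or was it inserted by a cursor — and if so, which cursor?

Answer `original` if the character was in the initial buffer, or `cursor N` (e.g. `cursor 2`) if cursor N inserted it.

After op 1 (insert('b')): buffer="bocbtdehb" (len 9), cursors c1@1 c2@4 c3@9, authorship 1..2....3
After op 2 (delete): buffer="octdeh" (len 6), cursors c1@0 c2@2 c3@6, authorship ......
After op 3 (insert('s')): buffer="socstdehs" (len 9), cursors c1@1 c2@4 c3@9, authorship 1..2....3
Authorship (.=original, N=cursor N): 1 . . 2 . . . . 3
Index 3: author = 2

Answer: cursor 2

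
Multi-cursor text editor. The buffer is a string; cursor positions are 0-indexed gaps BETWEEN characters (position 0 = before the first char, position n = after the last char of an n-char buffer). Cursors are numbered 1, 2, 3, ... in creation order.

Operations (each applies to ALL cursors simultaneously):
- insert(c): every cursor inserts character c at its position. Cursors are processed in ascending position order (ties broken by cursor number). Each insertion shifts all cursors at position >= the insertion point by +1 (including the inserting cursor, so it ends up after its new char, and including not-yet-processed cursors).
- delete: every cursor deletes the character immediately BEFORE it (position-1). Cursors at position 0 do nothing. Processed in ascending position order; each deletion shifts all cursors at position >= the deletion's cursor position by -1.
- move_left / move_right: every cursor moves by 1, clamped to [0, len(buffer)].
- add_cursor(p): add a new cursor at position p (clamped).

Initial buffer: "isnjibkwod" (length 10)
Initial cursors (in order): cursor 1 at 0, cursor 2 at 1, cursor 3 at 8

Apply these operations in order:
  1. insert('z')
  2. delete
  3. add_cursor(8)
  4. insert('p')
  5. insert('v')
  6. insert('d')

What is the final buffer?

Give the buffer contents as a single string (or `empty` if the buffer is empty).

Answer: pvdipvdsnjibkwppvvddod

Derivation:
After op 1 (insert('z')): buffer="zizsnjibkwzod" (len 13), cursors c1@1 c2@3 c3@11, authorship 1.2.......3..
After op 2 (delete): buffer="isnjibkwod" (len 10), cursors c1@0 c2@1 c3@8, authorship ..........
After op 3 (add_cursor(8)): buffer="isnjibkwod" (len 10), cursors c1@0 c2@1 c3@8 c4@8, authorship ..........
After op 4 (insert('p')): buffer="pipsnjibkwppod" (len 14), cursors c1@1 c2@3 c3@12 c4@12, authorship 1.2.......34..
After op 5 (insert('v')): buffer="pvipvsnjibkwppvvod" (len 18), cursors c1@2 c2@5 c3@16 c4@16, authorship 11.22.......3434..
After op 6 (insert('d')): buffer="pvdipvdsnjibkwppvvddod" (len 22), cursors c1@3 c2@7 c3@20 c4@20, authorship 111.222.......343434..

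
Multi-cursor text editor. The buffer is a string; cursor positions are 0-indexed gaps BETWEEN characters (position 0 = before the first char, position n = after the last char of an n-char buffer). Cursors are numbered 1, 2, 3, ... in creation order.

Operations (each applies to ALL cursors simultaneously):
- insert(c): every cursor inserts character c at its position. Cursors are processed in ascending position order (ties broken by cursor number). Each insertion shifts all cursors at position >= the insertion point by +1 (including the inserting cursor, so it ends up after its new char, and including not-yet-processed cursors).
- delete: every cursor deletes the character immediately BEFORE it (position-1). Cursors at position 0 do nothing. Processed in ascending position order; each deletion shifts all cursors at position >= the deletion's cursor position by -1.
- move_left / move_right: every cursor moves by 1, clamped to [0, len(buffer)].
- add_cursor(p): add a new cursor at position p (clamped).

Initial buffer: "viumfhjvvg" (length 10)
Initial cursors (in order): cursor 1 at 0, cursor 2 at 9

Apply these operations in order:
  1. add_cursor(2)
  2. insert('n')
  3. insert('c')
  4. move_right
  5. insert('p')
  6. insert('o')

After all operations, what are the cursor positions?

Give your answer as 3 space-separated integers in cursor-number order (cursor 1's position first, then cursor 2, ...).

After op 1 (add_cursor(2)): buffer="viumfhjvvg" (len 10), cursors c1@0 c3@2 c2@9, authorship ..........
After op 2 (insert('n')): buffer="nvinumfhjvvng" (len 13), cursors c1@1 c3@4 c2@12, authorship 1..3.......2.
After op 3 (insert('c')): buffer="ncvincumfhjvvncg" (len 16), cursors c1@2 c3@6 c2@15, authorship 11..33.......22.
After op 4 (move_right): buffer="ncvincumfhjvvncg" (len 16), cursors c1@3 c3@7 c2@16, authorship 11..33.......22.
After op 5 (insert('p')): buffer="ncvpincupmfhjvvncgp" (len 19), cursors c1@4 c3@9 c2@19, authorship 11.1.33.3......22.2
After op 6 (insert('o')): buffer="ncvpoincupomfhjvvncgpo" (len 22), cursors c1@5 c3@11 c2@22, authorship 11.11.33.33......22.22

Answer: 5 22 11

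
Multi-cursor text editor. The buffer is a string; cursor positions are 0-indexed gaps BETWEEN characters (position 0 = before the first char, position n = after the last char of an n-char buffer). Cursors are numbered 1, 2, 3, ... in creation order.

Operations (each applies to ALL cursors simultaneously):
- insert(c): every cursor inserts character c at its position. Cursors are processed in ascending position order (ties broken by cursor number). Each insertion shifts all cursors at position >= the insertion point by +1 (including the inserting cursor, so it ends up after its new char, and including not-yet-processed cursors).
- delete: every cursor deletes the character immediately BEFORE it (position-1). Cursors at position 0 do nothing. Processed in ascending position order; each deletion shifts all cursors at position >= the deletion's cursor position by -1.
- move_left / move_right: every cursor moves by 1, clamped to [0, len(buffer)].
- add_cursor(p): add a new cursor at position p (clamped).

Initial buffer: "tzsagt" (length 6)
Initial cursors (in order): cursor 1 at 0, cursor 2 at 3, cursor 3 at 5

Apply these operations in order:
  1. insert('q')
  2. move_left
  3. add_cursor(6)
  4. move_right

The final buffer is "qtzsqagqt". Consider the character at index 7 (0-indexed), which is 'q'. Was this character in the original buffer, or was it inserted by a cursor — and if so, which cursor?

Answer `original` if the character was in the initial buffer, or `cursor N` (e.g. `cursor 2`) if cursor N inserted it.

Answer: cursor 3

Derivation:
After op 1 (insert('q')): buffer="qtzsqagqt" (len 9), cursors c1@1 c2@5 c3@8, authorship 1...2..3.
After op 2 (move_left): buffer="qtzsqagqt" (len 9), cursors c1@0 c2@4 c3@7, authorship 1...2..3.
After op 3 (add_cursor(6)): buffer="qtzsqagqt" (len 9), cursors c1@0 c2@4 c4@6 c3@7, authorship 1...2..3.
After op 4 (move_right): buffer="qtzsqagqt" (len 9), cursors c1@1 c2@5 c4@7 c3@8, authorship 1...2..3.
Authorship (.=original, N=cursor N): 1 . . . 2 . . 3 .
Index 7: author = 3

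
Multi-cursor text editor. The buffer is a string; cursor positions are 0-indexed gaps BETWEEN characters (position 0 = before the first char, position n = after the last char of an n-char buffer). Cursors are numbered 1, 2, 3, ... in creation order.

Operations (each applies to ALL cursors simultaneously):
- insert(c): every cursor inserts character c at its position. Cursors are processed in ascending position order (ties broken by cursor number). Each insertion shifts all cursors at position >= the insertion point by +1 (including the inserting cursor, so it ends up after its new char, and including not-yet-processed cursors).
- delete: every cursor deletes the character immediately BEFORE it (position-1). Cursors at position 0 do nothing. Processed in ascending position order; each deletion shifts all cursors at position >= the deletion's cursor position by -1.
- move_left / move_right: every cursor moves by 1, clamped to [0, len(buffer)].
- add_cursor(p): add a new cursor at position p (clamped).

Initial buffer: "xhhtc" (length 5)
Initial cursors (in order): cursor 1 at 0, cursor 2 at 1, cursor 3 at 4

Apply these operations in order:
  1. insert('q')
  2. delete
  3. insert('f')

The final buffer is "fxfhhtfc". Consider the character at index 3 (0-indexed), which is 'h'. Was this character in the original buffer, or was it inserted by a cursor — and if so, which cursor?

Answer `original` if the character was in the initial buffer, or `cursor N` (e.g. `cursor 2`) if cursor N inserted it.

Answer: original

Derivation:
After op 1 (insert('q')): buffer="qxqhhtqc" (len 8), cursors c1@1 c2@3 c3@7, authorship 1.2...3.
After op 2 (delete): buffer="xhhtc" (len 5), cursors c1@0 c2@1 c3@4, authorship .....
After op 3 (insert('f')): buffer="fxfhhtfc" (len 8), cursors c1@1 c2@3 c3@7, authorship 1.2...3.
Authorship (.=original, N=cursor N): 1 . 2 . . . 3 .
Index 3: author = original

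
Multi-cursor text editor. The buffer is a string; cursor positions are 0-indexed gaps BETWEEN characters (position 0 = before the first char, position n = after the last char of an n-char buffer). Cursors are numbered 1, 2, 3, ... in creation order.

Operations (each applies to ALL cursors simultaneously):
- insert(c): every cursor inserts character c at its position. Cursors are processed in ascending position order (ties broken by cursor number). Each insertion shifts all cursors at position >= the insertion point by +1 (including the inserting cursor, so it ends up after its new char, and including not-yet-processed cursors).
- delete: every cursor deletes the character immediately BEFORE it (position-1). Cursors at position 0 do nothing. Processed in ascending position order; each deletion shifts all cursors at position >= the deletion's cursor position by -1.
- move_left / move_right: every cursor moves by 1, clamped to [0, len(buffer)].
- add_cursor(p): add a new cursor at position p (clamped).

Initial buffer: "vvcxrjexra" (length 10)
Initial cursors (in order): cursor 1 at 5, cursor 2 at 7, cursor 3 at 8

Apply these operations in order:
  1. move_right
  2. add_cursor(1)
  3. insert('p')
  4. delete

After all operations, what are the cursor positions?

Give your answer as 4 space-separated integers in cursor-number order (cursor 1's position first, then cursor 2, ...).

Answer: 6 8 9 1

Derivation:
After op 1 (move_right): buffer="vvcxrjexra" (len 10), cursors c1@6 c2@8 c3@9, authorship ..........
After op 2 (add_cursor(1)): buffer="vvcxrjexra" (len 10), cursors c4@1 c1@6 c2@8 c3@9, authorship ..........
After op 3 (insert('p')): buffer="vpvcxrjpexprpa" (len 14), cursors c4@2 c1@8 c2@11 c3@13, authorship .4.....1..2.3.
After op 4 (delete): buffer="vvcxrjexra" (len 10), cursors c4@1 c1@6 c2@8 c3@9, authorship ..........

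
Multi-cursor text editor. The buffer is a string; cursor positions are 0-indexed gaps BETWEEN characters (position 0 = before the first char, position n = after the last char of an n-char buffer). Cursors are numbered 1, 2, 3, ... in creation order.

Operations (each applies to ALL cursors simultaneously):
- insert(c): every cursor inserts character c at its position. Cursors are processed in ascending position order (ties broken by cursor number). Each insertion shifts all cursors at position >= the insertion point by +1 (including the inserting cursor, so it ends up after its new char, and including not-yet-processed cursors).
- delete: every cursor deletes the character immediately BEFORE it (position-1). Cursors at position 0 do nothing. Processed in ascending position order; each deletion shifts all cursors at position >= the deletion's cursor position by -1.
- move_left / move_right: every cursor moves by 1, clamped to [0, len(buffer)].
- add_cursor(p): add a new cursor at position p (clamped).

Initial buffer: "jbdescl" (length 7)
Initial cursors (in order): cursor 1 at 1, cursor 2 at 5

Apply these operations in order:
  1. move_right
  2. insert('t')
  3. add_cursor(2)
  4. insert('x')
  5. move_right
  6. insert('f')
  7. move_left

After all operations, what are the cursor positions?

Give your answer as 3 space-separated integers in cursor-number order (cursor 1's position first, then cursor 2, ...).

After op 1 (move_right): buffer="jbdescl" (len 7), cursors c1@2 c2@6, authorship .......
After op 2 (insert('t')): buffer="jbtdesctl" (len 9), cursors c1@3 c2@8, authorship ..1....2.
After op 3 (add_cursor(2)): buffer="jbtdesctl" (len 9), cursors c3@2 c1@3 c2@8, authorship ..1....2.
After op 4 (insert('x')): buffer="jbxtxdesctxl" (len 12), cursors c3@3 c1@5 c2@11, authorship ..311....22.
After op 5 (move_right): buffer="jbxtxdesctxl" (len 12), cursors c3@4 c1@6 c2@12, authorship ..311....22.
After op 6 (insert('f')): buffer="jbxtfxdfesctxlf" (len 15), cursors c3@5 c1@8 c2@15, authorship ..3131.1...22.2
After op 7 (move_left): buffer="jbxtfxdfesctxlf" (len 15), cursors c3@4 c1@7 c2@14, authorship ..3131.1...22.2

Answer: 7 14 4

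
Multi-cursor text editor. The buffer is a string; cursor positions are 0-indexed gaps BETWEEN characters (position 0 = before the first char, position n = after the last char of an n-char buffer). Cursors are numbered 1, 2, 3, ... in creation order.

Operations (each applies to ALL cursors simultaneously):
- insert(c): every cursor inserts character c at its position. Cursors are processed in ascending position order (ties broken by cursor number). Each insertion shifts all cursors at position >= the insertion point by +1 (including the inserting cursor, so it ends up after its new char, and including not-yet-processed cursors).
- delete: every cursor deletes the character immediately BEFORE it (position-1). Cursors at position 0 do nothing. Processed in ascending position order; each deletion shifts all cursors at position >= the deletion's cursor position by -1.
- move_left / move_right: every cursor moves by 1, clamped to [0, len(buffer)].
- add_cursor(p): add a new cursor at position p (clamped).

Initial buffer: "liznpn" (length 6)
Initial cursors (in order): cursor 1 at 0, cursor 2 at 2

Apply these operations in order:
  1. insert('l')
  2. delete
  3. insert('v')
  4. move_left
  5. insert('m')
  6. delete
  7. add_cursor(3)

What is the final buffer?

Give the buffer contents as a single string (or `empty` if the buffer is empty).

Answer: vlivznpn

Derivation:
After op 1 (insert('l')): buffer="llilznpn" (len 8), cursors c1@1 c2@4, authorship 1..2....
After op 2 (delete): buffer="liznpn" (len 6), cursors c1@0 c2@2, authorship ......
After op 3 (insert('v')): buffer="vlivznpn" (len 8), cursors c1@1 c2@4, authorship 1..2....
After op 4 (move_left): buffer="vlivznpn" (len 8), cursors c1@0 c2@3, authorship 1..2....
After op 5 (insert('m')): buffer="mvlimvznpn" (len 10), cursors c1@1 c2@5, authorship 11..22....
After op 6 (delete): buffer="vlivznpn" (len 8), cursors c1@0 c2@3, authorship 1..2....
After op 7 (add_cursor(3)): buffer="vlivznpn" (len 8), cursors c1@0 c2@3 c3@3, authorship 1..2....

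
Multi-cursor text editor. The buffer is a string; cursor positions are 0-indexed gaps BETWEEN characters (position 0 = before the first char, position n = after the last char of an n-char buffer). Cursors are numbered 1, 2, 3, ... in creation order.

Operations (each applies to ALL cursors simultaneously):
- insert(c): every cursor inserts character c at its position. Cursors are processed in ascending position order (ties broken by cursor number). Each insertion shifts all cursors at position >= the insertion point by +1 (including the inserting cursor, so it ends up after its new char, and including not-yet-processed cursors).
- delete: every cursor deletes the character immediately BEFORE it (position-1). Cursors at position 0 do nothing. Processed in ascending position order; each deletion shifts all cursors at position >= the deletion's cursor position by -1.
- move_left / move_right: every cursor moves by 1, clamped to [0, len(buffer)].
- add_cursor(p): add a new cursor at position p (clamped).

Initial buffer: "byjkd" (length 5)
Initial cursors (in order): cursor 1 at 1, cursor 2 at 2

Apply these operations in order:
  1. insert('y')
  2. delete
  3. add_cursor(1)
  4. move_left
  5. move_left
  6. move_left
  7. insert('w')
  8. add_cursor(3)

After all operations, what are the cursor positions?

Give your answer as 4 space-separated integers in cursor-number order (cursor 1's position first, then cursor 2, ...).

Answer: 3 3 3 3

Derivation:
After op 1 (insert('y')): buffer="byyyjkd" (len 7), cursors c1@2 c2@4, authorship .1.2...
After op 2 (delete): buffer="byjkd" (len 5), cursors c1@1 c2@2, authorship .....
After op 3 (add_cursor(1)): buffer="byjkd" (len 5), cursors c1@1 c3@1 c2@2, authorship .....
After op 4 (move_left): buffer="byjkd" (len 5), cursors c1@0 c3@0 c2@1, authorship .....
After op 5 (move_left): buffer="byjkd" (len 5), cursors c1@0 c2@0 c3@0, authorship .....
After op 6 (move_left): buffer="byjkd" (len 5), cursors c1@0 c2@0 c3@0, authorship .....
After op 7 (insert('w')): buffer="wwwbyjkd" (len 8), cursors c1@3 c2@3 c3@3, authorship 123.....
After op 8 (add_cursor(3)): buffer="wwwbyjkd" (len 8), cursors c1@3 c2@3 c3@3 c4@3, authorship 123.....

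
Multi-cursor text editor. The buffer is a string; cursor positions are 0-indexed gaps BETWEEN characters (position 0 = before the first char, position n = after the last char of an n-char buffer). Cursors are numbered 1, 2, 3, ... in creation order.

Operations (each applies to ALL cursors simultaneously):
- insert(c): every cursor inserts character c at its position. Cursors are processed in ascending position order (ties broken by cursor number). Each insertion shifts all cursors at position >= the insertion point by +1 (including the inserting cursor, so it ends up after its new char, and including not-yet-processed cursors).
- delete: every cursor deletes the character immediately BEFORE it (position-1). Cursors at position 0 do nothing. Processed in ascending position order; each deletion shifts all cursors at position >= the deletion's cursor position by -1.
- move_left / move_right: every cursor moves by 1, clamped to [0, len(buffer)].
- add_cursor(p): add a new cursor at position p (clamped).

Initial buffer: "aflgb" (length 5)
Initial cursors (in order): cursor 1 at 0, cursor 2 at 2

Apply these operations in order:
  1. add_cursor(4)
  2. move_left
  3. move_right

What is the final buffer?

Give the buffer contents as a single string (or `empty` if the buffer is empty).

After op 1 (add_cursor(4)): buffer="aflgb" (len 5), cursors c1@0 c2@2 c3@4, authorship .....
After op 2 (move_left): buffer="aflgb" (len 5), cursors c1@0 c2@1 c3@3, authorship .....
After op 3 (move_right): buffer="aflgb" (len 5), cursors c1@1 c2@2 c3@4, authorship .....

Answer: aflgb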